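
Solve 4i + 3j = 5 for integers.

Step 1: Check solvability.
gcd(4, 3) = 1
Since 1 divides 5, solutions exist.

Step 2: Apply extended Euclidean algorithm to find gcd.
We find integers such that 4*x0 + 3*y0 = 1

Step 3: Scale the particular solution.
Multiply by 5/1 = 5:
i = 5, j = -5

Step 4: Verify.
4*(5) + 3*(-5) = 5 = 5 ✓

i = 5, j = -5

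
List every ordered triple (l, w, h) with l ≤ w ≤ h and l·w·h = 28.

Iterate l from 1 to ⌊28^(1/3)⌋. For each l dividing 28, iterate w ≥ l with w dividing 28/l, and set h = 28/(l·w).
Triples found (4): (1×1×28), (1×2×14), (1×4×7), (2×2×7)

(1×1×28), (1×2×14), (1×4×7), (2×2×7)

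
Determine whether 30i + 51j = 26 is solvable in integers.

Step 1: Compute gcd(30, 51).
gcd(30, 51) = 3

Step 2: Check divisibility.
Does 3 divide 26? 26 = 3 x 8 + 2, so no.

By the theorem on linear Diophantine equations, 30i + 51j = 26 has integer solutions if and only if gcd(30, 51) divides 26. Since 3 does not divide 26, no solutions exist.

No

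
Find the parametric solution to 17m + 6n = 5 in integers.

Step 1: Compute gcd(17, 6) = 1.
Since 1 divides 5, solutions exist.

Step 2: Find a particular solution using extended Euclidean algorithm.
We get m₀ = -5, n₀ = 15.
Check: 17*-5 + 6*15 = 5 = 5 ✓

Step 3: Write the general solution.
m = -5 + (6/1)t = -5 + 6t
n = 15 - (17/1)t = 15 - 17t
for any integer t.

m = -5 + 6t, n = 15 - 17t for integer t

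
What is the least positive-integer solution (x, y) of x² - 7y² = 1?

We seek the smallest positive integers (x, y) with x² - 7y² = 1, i.e., x² = 7y² + 1.
Try successive y values:
y = 1: x² = 7·1² + 1 = 8, not a perfect square
y = 2: x² = 7·2² + 1 = 29, not a perfect square
y = 3: x² = 7·3² + 1 = 64, x = 8 ✓

Verify: 8² - 7·3² = 64 - 63 = 1 ✓

x = 8, y = 3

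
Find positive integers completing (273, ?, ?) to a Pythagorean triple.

We need the other leg and hypotenuse such that 273² + x² = c².
Take x = 736, c = 785: 273² + 736² = 74529 + 541696 = 616225 = 785² ✓
Triple: (273, 736, 785)

(273, 736, 785)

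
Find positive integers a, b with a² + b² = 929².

We need a² + b² = 929² = 863041.
Trying: 129² + 920² = 16641 + 846400 = 863041 ✓

(129, 920, 929)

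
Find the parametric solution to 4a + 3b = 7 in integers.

Step 1: Compute gcd(4, 3) = 1.
Since 1 divides 7, solutions exist.

Step 2: Find a particular solution using extended Euclidean algorithm.
We get a₀ = 7, b₀ = -7.
Check: 4*7 + 3*-7 = 7 = 7 ✓

Step 3: Write the general solution.
a = 7 + (3/1)t = 7 + 3t
b = -7 - (4/1)t = -7 - 4t
for any integer t.

a = 7 + 3t, b = -7 - 4t for integer t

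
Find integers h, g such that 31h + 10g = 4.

Step 1: Check solvability.
gcd(31, 10) = 1
Since 1 divides 4, solutions exist.

Step 2: Apply extended Euclidean algorithm to find gcd.
We find integers such that 31*x0 + 10*y0 = 1

Step 3: Scale the particular solution.
Multiply by 4/1 = 4:
h = 4, g = -12

Step 4: Verify.
31*(4) + 10*(-12) = 4 = 4 ✓

h = 4, g = -12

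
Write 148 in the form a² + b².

We need to find integers a, b > 0 such that a² + b² = 148.
Trying a = 2: b² = 148 - 2² = 148 - 4 = 144
b = 12
Check: 2² + 12² = 4 + 144 = 148 ✓

148 = 2² + 12²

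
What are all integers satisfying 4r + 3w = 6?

Step 1: Compute gcd(4, 3) = 1.
Since 1 divides 6, solutions exist.

Step 2: Find a particular solution using extended Euclidean algorithm.
We get r₀ = 6, w₀ = -6.
Check: 4*6 + 3*-6 = 6 = 6 ✓

Step 3: Write the general solution.
r = 6 + (3/1)t = 6 + 3t
w = -6 - (4/1)t = -6 - 4t
for any integer t.

r = 6 + 3t, w = -6 - 4t for integer t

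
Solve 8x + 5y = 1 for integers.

Step 1: Check solvability.
gcd(8, 5) = 1
Since 1 divides 1, solutions exist.

Step 2: Apply extended Euclidean algorithm to find gcd.
We find integers such that 8*x0 + 5*y0 = 1

Step 3: Scale the particular solution.
Multiply by 1/1 = 1:
x = 2, y = -3

Step 4: Verify.
8*(2) + 5*(-3) = 1 = 1 ✓

x = 2, y = -3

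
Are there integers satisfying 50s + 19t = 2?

Step 1: Compute gcd(50, 19).
gcd(50, 19) = 1

Step 2: Check divisibility.
Does 1 divide 2? 2 = 1 x 2, so yes.

By the theorem on linear Diophantine equations, 50s + 19t = 2 has integer solutions if and only if gcd(50, 19) divides 2. Since 1 | 2, solutions exist.

Yes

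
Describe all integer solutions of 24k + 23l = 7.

Step 1: Compute gcd(24, 23) = 1.
Since 1 divides 7, solutions exist.

Step 2: Find a particular solution using extended Euclidean algorithm.
We get k₀ = 7, l₀ = -7.
Check: 24*7 + 23*-7 = 7 = 7 ✓

Step 3: Write the general solution.
k = 7 + (23/1)t = 7 + 23t
l = -7 - (24/1)t = -7 - 24t
for any integer t.

k = 7 + 23t, l = -7 - 24t for integer t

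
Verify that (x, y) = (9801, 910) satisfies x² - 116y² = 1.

Compute x² = 9801² = 96059601
Compute 116y² = 116·910² = 116·828100 = 96059600
x² - 116y² = 96059601 - 96059600 = 1
Since this equals 1, (9801, 910) is a solution.

Yes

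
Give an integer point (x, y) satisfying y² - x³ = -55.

Try small integer x values and check whether x³ - 55 is a perfect square.
x = 4: x³ - 55 = 4³ - 55 = 64 - 55 = 9
Is 9 a perfect square? 3² = 9 ✓
So (x, y) = (4, -3) is a solution.

x = 4, y = -3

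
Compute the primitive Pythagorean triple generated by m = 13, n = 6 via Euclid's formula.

a = m² - n² = 169 - 36 = 133
b = 2mn = 2·13·6 = 156
c = m² + n² = 169 + 36 = 205
Verify: 133² + 156² = 17689 + 24336 = 42025 = 205² ✓

(133, 156, 205)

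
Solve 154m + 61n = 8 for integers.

Step 1: Check solvability.
gcd(154, 61) = 1
Since 1 divides 8, solutions exist.

Step 2: Apply extended Euclidean algorithm to find gcd.
We find integers such that 154*x0 + 61*y0 = 1

Step 3: Scale the particular solution.
Multiply by 8/1 = 8:
m = 168, n = -424

Step 4: Verify.
154*(168) + 61*(-424) = 8 = 8 ✓

m = 168, n = -424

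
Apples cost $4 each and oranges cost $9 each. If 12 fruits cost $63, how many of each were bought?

Let a = apples, o = oranges.
a + o = 12
4a + 9o = 63
Substitute o = 12 - a:
4a + 9(12 - a) = 63
(4 - 9)a = 63 - 108
-5a = -45
a = 9, o = 12 - 9 = 3

Apples: 9, Oranges: 3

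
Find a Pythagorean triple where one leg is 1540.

We need the other leg and hypotenuse such that 1540² + x² = c².
Take x = 375, c = 1585: 1540² + 375² = 2371600 + 140625 = 2512225 = 1585² ✓
Triple: (375, 1540, 1585)

(375, 1540, 1585)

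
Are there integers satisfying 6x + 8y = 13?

Step 1: Compute gcd(6, 8).
gcd(6, 8) = 2

Step 2: Check divisibility.
Does 2 divide 13? 13 = 2 x 6 + 1, so no.

By the theorem on linear Diophantine equations, 6x + 8y = 13 has integer solutions if and only if gcd(6, 8) divides 13. Since 2 does not divide 13, no solutions exist.

No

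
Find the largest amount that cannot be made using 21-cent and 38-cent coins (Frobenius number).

For two coprime denominations a and b, the Frobenius number (largest value not representable as a non-negative combination) is ab - a - b.
Here gcd(21, 38) = 1, so they are coprime.
F(21, 38) = 21·38 - 21 - 38 = 798 - 59 = 739

739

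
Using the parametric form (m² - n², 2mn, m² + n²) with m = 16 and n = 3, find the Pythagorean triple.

a = m² - n² = 16² - 3² = 256 - 9 = 247
b = 2mn = 2·16·3 = 96
c = m² + n² = 256 + 9 = 265
Verify: 247² + 96² = 61009 + 9216 = 70225 = 265² ✓

(247, 96, 265)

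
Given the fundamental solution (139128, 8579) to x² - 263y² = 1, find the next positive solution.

Solutions to x² - Dy² = 1 are generated by powers of (x₀ + y₀√D).
The next solution satisfies x₁ + y₁√263 = (x₀ + y₀√263)², giving:
x₁ = x₀² + 263y₀² = 139128² + 263·8579² = 19356600384 + 19356600383 = 38713200767
y₁ = 2x₀y₀ = 2·139128·8579 = 2387158224

Verify: 38713200767² - 263·2387158224² = 1498711913626049388289 - 1498711913626049388288 = 1 ✓

x = 38713200767, y = 2387158224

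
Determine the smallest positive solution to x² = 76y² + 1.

We seek the smallest positive integers (x, y) with x² - 76y² = 1, i.e., x² = 76y² + 1.
Try successive y values:
y = 1: x² = 76·1² + 1 = 77, not a perfect square
y = 2: x² = 76·2² + 1 = 305, not a perfect square
y = 3: x² = 76·3² + 1 = 685, not a perfect square
... continuing the search (or via continued fractions) ...
y = 6630: x² = 76·6630² + 1 = 3340724401, x = 57799 ✓

Verify: 57799² - 76·6630² = 3340724401 - 3340724400 = 1 ✓

x = 57799, y = 6630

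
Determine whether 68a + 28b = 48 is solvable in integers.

Step 1: Compute gcd(68, 28).
gcd(68, 28) = 4

Step 2: Check divisibility.
Does 4 divide 48? 48 = 4 x 12, so yes.

By the theorem on linear Diophantine equations, 68a + 28b = 48 has integer solutions if and only if gcd(68, 28) divides 48. Since 4 | 48, solutions exist.

Yes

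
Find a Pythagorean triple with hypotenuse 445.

We need a² + b² = 445² = 198025.
Trying: 437² + 84² = 190969 + 7056 = 198025 ✓

(437, 84, 445)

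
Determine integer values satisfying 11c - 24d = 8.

Step 1: Check solvability.
gcd(11, 24) = 1
Since 1 divides 8, solutions exist.

Step 2: Apply extended Euclidean algorithm to find gcd.
We find integers such that 11*x0 + 24*y0 = 1

Step 3: Scale the particular solution.
Multiply by 8/1 = 8:
c = 88, d = 40

Step 4: Verify.
11*(88) - 24*(40) = 8 = 8 ✓

c = 88, d = 40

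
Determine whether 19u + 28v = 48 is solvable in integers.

Step 1: Compute gcd(19, 28).
gcd(19, 28) = 1

Step 2: Check divisibility.
Does 1 divide 48? 48 = 1 x 48, so yes.

By the theorem on linear Diophantine equations, 19u + 28v = 48 has integer solutions if and only if gcd(19, 28) divides 48. Since 1 | 48, solutions exist.

Yes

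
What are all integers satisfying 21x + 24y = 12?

Step 1: Compute gcd(21, 24) = 3.
Since 3 divides 12, solutions exist.

Step 2: Find a particular solution using extended Euclidean algorithm.
We get x₀ = -4, y₀ = 4.
Check: 21*-4 + 24*4 = 12 = 12 ✓

Step 3: Write the general solution.
x = -4 + (24/3)t = -4 + 8t
y = 4 - (21/3)t = 4 - 7t
for any integer t.

x = -4 + 8t, y = 4 - 7t for integer t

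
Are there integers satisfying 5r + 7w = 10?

Step 1: Compute gcd(5, 7).
gcd(5, 7) = 1

Step 2: Check divisibility.
Does 1 divide 10? 10 = 1 x 10, so yes.

By the theorem on linear Diophantine equations, 5r + 7w = 10 has integer solutions if and only if gcd(5, 7) divides 10. Since 1 | 10, solutions exist.

Yes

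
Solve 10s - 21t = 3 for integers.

Step 1: Check solvability.
gcd(10, 21) = 1
Since 1 divides 3, solutions exist.

Step 2: Apply extended Euclidean algorithm to find gcd.
We find integers such that 10*x0 + 21*y0 = 1

Step 3: Scale the particular solution.
Multiply by 3/1 = 3:
s = -6, t = -3

Step 4: Verify.
10*(-6) - 21*(-3) = 3 = 3 ✓

s = -6, t = -3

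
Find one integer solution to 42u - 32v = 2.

Step 1: Check solvability.
gcd(42, 32) = 2
Since 2 divides 2, solutions exist.

Step 2: Apply extended Euclidean algorithm to find gcd.
We find integers such that 42*x0 + 32*y0 = 2

Step 3: Scale the particular solution.
Multiply by 2/2 = 1:
u = -3, v = -4

Step 4: Verify.
42*(-3) - 32*(-4) = 2 = 2 ✓

u = -3, v = -4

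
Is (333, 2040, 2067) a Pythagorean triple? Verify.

Compute a² + b² = 333² + 2040² = 110889 + 4161600 = 4272489
Compute c² = 2067² = 4272489
Since 4272489 = 4272489, confirmed.

Yes, it is a Pythagorean triple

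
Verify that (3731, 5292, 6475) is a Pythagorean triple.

Compute a² + b² = 3731² + 5292² = 13920361 + 28005264 = 41925625
Compute c² = 6475² = 41925625
Since 41925625 = 41925625, confirmed.

Yes, it is a Pythagorean triple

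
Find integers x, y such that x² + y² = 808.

We need to find integers x, y > 0 such that x² + y² = 808.
Trying x = 18: y² = 808 - 18² = 808 - 324 = 484
y = 22
Check: 18² + 22² = 324 + 484 = 808 ✓

808 = 18² + 22²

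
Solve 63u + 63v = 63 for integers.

Step 1: Check solvability.
gcd(63, 63) = 63
Since 63 divides 63, solutions exist.

Step 2: Apply extended Euclidean algorithm to find gcd.
We find integers such that 63*x0 + 63*y0 = 63

Step 3: Scale the particular solution.
Multiply by 63/63 = 1:
u = 0, v = 1

Step 4: Verify.
63*(0) + 63*(1) = 63 = 63 ✓

u = 0, v = 1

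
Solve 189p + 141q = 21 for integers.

Step 1: Check solvability.
gcd(189, 141) = 3
Since 3 divides 21, solutions exist.

Step 2: Apply extended Euclidean algorithm to find gcd.
We find integers such that 189*x0 + 141*y0 = 3

Step 3: Scale the particular solution.
Multiply by 21/3 = 7:
p = 21, q = -28

Step 4: Verify.
189*(21) + 141*(-28) = 21 = 21 ✓

p = 21, q = -28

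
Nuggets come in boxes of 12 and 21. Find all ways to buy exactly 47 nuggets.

We need non-negative integers (x, y) with 12x + 21y = 47.
For each x in 0..3, check if 47 - 12x is a non-negative multiple of 21.
No x yields an integer y ≥ 0.

No solution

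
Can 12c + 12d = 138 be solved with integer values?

Step 1: Compute gcd(12, 12).
gcd(12, 12) = 12

Step 2: Check divisibility.
Does 12 divide 138? 138 = 12 x 11 + 6, so no.

By the theorem on linear Diophantine equations, 12c + 12d = 138 has integer solutions if and only if gcd(12, 12) divides 138. Since 12 does not divide 138, no solutions exist.

No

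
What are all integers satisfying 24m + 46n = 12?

Step 1: Compute gcd(24, 46) = 2.
Since 2 divides 12, solutions exist.

Step 2: Find a particular solution using extended Euclidean algorithm.
We get m₀ = 12, n₀ = -6.
Check: 24*12 + 46*-6 = 12 = 12 ✓

Step 3: Write the general solution.
m = 12 + (46/2)t = 12 + 23t
n = -6 - (24/2)t = -6 - 12t
for any integer t.

m = 12 + 23t, n = -6 - 12t for integer t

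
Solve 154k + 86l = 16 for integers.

Step 1: Check solvability.
gcd(154, 86) = 2
Since 2 divides 16, solutions exist.

Step 2: Apply extended Euclidean algorithm to find gcd.
We find integers such that 154*x0 + 86*y0 = 2

Step 3: Scale the particular solution.
Multiply by 16/2 = 8:
k = 152, l = -272

Step 4: Verify.
154*(152) + 86*(-272) = 16 = 16 ✓

k = 152, l = -272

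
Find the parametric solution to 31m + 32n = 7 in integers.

Step 1: Compute gcd(31, 32) = 1.
Since 1 divides 7, solutions exist.

Step 2: Find a particular solution using extended Euclidean algorithm.
We get m₀ = -7, n₀ = 7.
Check: 31*-7 + 32*7 = 7 = 7 ✓

Step 3: Write the general solution.
m = -7 + (32/1)t = -7 + 32t
n = 7 - (31/1)t = 7 - 31t
for any integer t.

m = -7 + 32t, n = 7 - 31t for integer t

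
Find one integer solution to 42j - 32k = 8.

Step 1: Check solvability.
gcd(42, 32) = 2
Since 2 divides 8, solutions exist.

Step 2: Apply extended Euclidean algorithm to find gcd.
We find integers such that 42*x0 + 32*y0 = 2

Step 3: Scale the particular solution.
Multiply by 8/2 = 4:
j = -12, k = -16

Step 4: Verify.
42*(-12) - 32*(-16) = 8 = 8 ✓

j = -12, k = -16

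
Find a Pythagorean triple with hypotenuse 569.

We need a² + b² = 569² = 323761.
Trying: 231² + 520² = 53361 + 270400 = 323761 ✓

(231, 520, 569)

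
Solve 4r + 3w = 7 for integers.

Step 1: Check solvability.
gcd(4, 3) = 1
Since 1 divides 7, solutions exist.

Step 2: Apply extended Euclidean algorithm to find gcd.
We find integers such that 4*x0 + 3*y0 = 1

Step 3: Scale the particular solution.
Multiply by 7/1 = 7:
r = 7, w = -7

Step 4: Verify.
4*(7) + 3*(-7) = 7 = 7 ✓

r = 7, w = -7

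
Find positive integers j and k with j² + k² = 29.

We need to find integers j, k > 0 such that j² + k² = 29.
Trying j = 2: k² = 29 - 2² = 29 - 4 = 25
k = 5
Check: 2² + 5² = 4 + 25 = 29 ✓

29 = 2² + 5²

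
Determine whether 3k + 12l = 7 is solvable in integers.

Step 1: Compute gcd(3, 12).
gcd(3, 12) = 3

Step 2: Check divisibility.
Does 3 divide 7? 7 = 3 x 2 + 1, so no.

By the theorem on linear Diophantine equations, 3k + 12l = 7 has integer solutions if and only if gcd(3, 12) divides 7. Since 3 does not divide 7, no solutions exist.

No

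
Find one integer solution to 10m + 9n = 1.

Step 1: Check solvability.
gcd(10, 9) = 1
Since 1 divides 1, solutions exist.

Step 2: Apply extended Euclidean algorithm to find gcd.
We find integers such that 10*x0 + 9*y0 = 1

Step 3: Scale the particular solution.
Multiply by 1/1 = 1:
m = 1, n = -1

Step 4: Verify.
10*(1) + 9*(-1) = 1 = 1 ✓

m = 1, n = -1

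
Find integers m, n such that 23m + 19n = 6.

Step 1: Check solvability.
gcd(23, 19) = 1
Since 1 divides 6, solutions exist.

Step 2: Apply extended Euclidean algorithm to find gcd.
We find integers such that 23*x0 + 19*y0 = 1

Step 3: Scale the particular solution.
Multiply by 6/1 = 6:
m = 30, n = -36

Step 4: Verify.
23*(30) + 19*(-36) = 6 = 6 ✓

m = 30, n = -36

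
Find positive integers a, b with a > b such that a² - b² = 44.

Factor: a² - b² = (a+b)(a-b) = 44.
We need two factors of 44 with the same parity.
Use a+b = 22 and a-b = 2 (product 22·2 = 44).
Adding: 2a = 24, so a = 12.
Subtracting: 2b = 20, so b = 10.
Check: 12² - 10² = 144 - 100 = 44 ✓

a = 12, b = 10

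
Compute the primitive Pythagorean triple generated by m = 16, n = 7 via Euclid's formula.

a = m² - n² = 256 - 49 = 207
b = 2mn = 2·16·7 = 224
c = m² + n² = 256 + 49 = 305
Verify: 207² + 224² = 42849 + 50176 = 93025 = 305² ✓

(207, 224, 305)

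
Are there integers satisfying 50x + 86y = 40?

Step 1: Compute gcd(50, 86).
gcd(50, 86) = 2

Step 2: Check divisibility.
Does 2 divide 40? 40 = 2 x 20, so yes.

By the theorem on linear Diophantine equations, 50x + 86y = 40 has integer solutions if and only if gcd(50, 86) divides 40. Since 2 | 40, solutions exist.

Yes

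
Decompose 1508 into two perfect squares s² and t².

We need to find integers s, t > 0 such that s² + t² = 1508.
Trying s = 8: t² = 1508 - 8² = 1508 - 64 = 1444
t = 38
Check: 8² + 38² = 64 + 1444 = 1508 ✓

1508 = 8² + 38²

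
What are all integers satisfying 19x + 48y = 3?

Step 1: Compute gcd(19, 48) = 1.
Since 1 divides 3, solutions exist.

Step 2: Find a particular solution using extended Euclidean algorithm.
We get x₀ = -15, y₀ = 6.
Check: 19*-15 + 48*6 = 3 = 3 ✓

Step 3: Write the general solution.
x = -15 + (48/1)t = -15 + 48t
y = 6 - (19/1)t = 6 - 19t
for any integer t.

x = -15 + 48t, y = 6 - 19t for integer t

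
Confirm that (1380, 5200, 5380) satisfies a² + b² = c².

Compute a² + b² = 1380² + 5200² = 1904400 + 27040000 = 28944400
Compute c² = 5380² = 28944400
Since 28944400 = 28944400, confirmed.

Yes, it is a Pythagorean triple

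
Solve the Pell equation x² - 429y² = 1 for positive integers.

We seek the smallest positive integers (x, y) with x² - 429y² = 1, i.e., x² = 429y² + 1.
Try successive y values:
y = 1: x² = 429·1² + 1 = 430, not a perfect square
y = 2: x² = 429·2² + 1 = 1717, not a perfect square
y = 3: x² = 429·3² + 1 = 3862, not a perfect square
... continuing the search (or via continued fractions) ...
y = 73584: x² = 429·73584² + 1 = 2322865569025, x = 1524095 ✓

Verify: 1524095² - 429·73584² = 2322865569025 - 2322865569024 = 1 ✓

x = 1524095, y = 73584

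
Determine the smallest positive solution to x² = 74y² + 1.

We seek the smallest positive integers (x, y) with x² - 74y² = 1, i.e., x² = 74y² + 1.
Try successive y values:
y = 1: x² = 74·1² + 1 = 75, not a perfect square
y = 2: x² = 74·2² + 1 = 297, not a perfect square
y = 3: x² = 74·3² + 1 = 667, not a perfect square
... continuing the search (or via continued fractions) ...
y = 430: x² = 74·430² + 1 = 13682601, x = 3699 ✓

Verify: 3699² - 74·430² = 13682601 - 13682600 = 1 ✓

x = 3699, y = 430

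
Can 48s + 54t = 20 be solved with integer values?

Step 1: Compute gcd(48, 54).
gcd(48, 54) = 6

Step 2: Check divisibility.
Does 6 divide 20? 20 = 6 x 3 + 2, so no.

By the theorem on linear Diophantine equations, 48s + 54t = 20 has integer solutions if and only if gcd(48, 54) divides 20. Since 6 does not divide 20, no solutions exist.

No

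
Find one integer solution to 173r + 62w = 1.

Step 1: Check solvability.
gcd(173, 62) = 1
Since 1 divides 1, solutions exist.

Step 2: Apply extended Euclidean algorithm to find gcd.
We find integers such that 173*x0 + 62*y0 = 1

Step 3: Scale the particular solution.
Multiply by 1/1 = 1:
r = 19, w = -53

Step 4: Verify.
173*(19) + 62*(-53) = 1 = 1 ✓

r = 19, w = -53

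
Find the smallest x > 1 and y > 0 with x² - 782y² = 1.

We seek the smallest positive integers (x, y) with x² - 782y² = 1, i.e., x² = 782y² + 1.
Try successive y values:
y = 1: x² = 782·1² + 1 = 783, not a perfect square
y = 2: x² = 782·2² + 1 = 3129, not a perfect square
y = 3: x² = 782·3² + 1 = 7039, not a perfect square
... continuing the search (or via continued fractions) ...
y = 28: x² = 782·28² + 1 = 613089, x = 783 ✓

Verify: 783² - 782·28² = 613089 - 613088 = 1 ✓

x = 783, y = 28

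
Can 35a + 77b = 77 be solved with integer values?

Step 1: Compute gcd(35, 77).
gcd(35, 77) = 7

Step 2: Check divisibility.
Does 7 divide 77? 77 = 7 x 11, so yes.

By the theorem on linear Diophantine equations, 35a + 77b = 77 has integer solutions if and only if gcd(35, 77) divides 77. Since 7 | 77, solutions exist.

Yes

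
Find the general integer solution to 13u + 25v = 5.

Step 1: Compute gcd(13, 25) = 1.
Since 1 divides 5, solutions exist.

Step 2: Find a particular solution using extended Euclidean algorithm.
We get u₀ = 10, v₀ = -5.
Check: 13*10 + 25*-5 = 5 = 5 ✓

Step 3: Write the general solution.
u = 10 + (25/1)t = 10 + 25t
v = -5 - (13/1)t = -5 - 13t
for any integer t.

u = 10 + 25t, v = -5 - 13t for integer t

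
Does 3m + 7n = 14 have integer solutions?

Step 1: Compute gcd(3, 7).
gcd(3, 7) = 1

Step 2: Check divisibility.
Does 1 divide 14? 14 = 1 x 14, so yes.

By the theorem on linear Diophantine equations, 3m + 7n = 14 has integer solutions if and only if gcd(3, 7) divides 14. Since 1 | 14, solutions exist.

Yes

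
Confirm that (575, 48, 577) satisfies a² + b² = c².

Compute a² + b² = 575² + 48² = 330625 + 2304 = 332929
Compute c² = 577² = 332929
Since 332929 = 332929, confirmed.

Yes, it is a Pythagorean triple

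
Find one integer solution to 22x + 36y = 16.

Step 1: Check solvability.
gcd(22, 36) = 2
Since 2 divides 16, solutions exist.

Step 2: Apply extended Euclidean algorithm to find gcd.
We find integers such that 22*x0 + 36*y0 = 2

Step 3: Scale the particular solution.
Multiply by 16/2 = 8:
x = 40, y = -24

Step 4: Verify.
22*(40) + 36*(-24) = 16 = 16 ✓

x = 40, y = -24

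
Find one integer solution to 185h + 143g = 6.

Step 1: Check solvability.
gcd(185, 143) = 1
Since 1 divides 6, solutions exist.

Step 2: Apply extended Euclidean algorithm to find gcd.
We find integers such that 185*x0 + 143*y0 = 1

Step 3: Scale the particular solution.
Multiply by 6/1 = 6:
h = -102, g = 132

Step 4: Verify.
185*(-102) + 143*(132) = 6 = 6 ✓

h = -102, g = 132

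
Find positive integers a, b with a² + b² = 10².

We need a² + b² = 10² = 100.
Trying: 6² + 8² = 36 + 64 = 100 ✓

(6, 8, 10)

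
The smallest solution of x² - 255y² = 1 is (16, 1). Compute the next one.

Solutions to x² - Dy² = 1 are generated by powers of (x₀ + y₀√D).
The next solution satisfies x₁ + y₁√255 = (x₀ + y₀√255)², giving:
x₁ = x₀² + 255y₀² = 16² + 255·1² = 256 + 255 = 511
y₁ = 2x₀y₀ = 2·16·1 = 32

Verify: 511² - 255·32² = 261121 - 261120 = 1 ✓

x = 511, y = 32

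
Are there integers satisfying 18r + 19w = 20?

Step 1: Compute gcd(18, 19).
gcd(18, 19) = 1

Step 2: Check divisibility.
Does 1 divide 20? 20 = 1 x 20, so yes.

By the theorem on linear Diophantine equations, 18r + 19w = 20 has integer solutions if and only if gcd(18, 19) divides 20. Since 1 | 20, solutions exist.

Yes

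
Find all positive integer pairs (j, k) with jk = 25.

The positive divisors of 25 are: 1, 5, 25.
Each divisor d gives the pair (d, 25/d):
(1, 25), (5, 5), (25, 1)

(1, 25), (5, 5), (25, 1)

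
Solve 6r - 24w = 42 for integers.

Step 1: Check solvability.
gcd(6, 24) = 6
Since 6 divides 42, solutions exist.

Step 2: Apply extended Euclidean algorithm to find gcd.
We find integers such that 6*x0 + 24*y0 = 6

Step 3: Scale the particular solution.
Multiply by 42/6 = 7:
r = 7, w = 0

Step 4: Verify.
6*(7) - 24*(0) = 42 = 42 ✓

r = 7, w = 0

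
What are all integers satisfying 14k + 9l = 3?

Step 1: Compute gcd(14, 9) = 1.
Since 1 divides 3, solutions exist.

Step 2: Find a particular solution using extended Euclidean algorithm.
We get k₀ = 6, l₀ = -9.
Check: 14*6 + 9*-9 = 3 = 3 ✓

Step 3: Write the general solution.
k = 6 + (9/1)t = 6 + 9t
l = -9 - (14/1)t = -9 - 14t
for any integer t.

k = 6 + 9t, l = -9 - 14t for integer t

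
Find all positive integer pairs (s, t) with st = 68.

The positive divisors of 68 are: 1, 2, 4, 17, 34, 68.
Each divisor d gives the pair (d, 68/d):
(1, 68), (2, 34), (4, 17), (17, 4), (34, 2), (68, 1)

(1, 68), (2, 34), (4, 17), (17, 4), (34, 2), (68, 1)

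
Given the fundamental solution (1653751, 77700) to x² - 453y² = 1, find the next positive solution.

Solutions to x² - Dy² = 1 are generated by powers of (x₀ + y₀√D).
The next solution satisfies x₁ + y₁√453 = (x₀ + y₀√453)², giving:
x₁ = x₀² + 453y₀² = 1653751² + 453·77700² = 2734892370001 + 2734892370000 = 5469784740001
y₁ = 2x₀y₀ = 2·1653751·77700 = 256992905400

Verify: 5469784740001² - 453·256992905400² = 29918545101947807169480001 - 29918545101947807169480000 = 1 ✓

x = 5469784740001, y = 256992905400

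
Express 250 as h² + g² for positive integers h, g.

We need to find integers h, g > 0 such that h² + g² = 250.
Trying h = 5: g² = 250 - 5² = 250 - 25 = 225
g = 15
Check: 5² + 15² = 25 + 225 = 250 ✓

250 = 5² + 15²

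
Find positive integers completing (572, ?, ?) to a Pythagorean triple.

We need the other leg and hypotenuse such that 572² + x² = c².
Take x = 315, c = 653: 572² + 315² = 327184 + 99225 = 426409 = 653² ✓
Triple: (315, 572, 653)

(315, 572, 653)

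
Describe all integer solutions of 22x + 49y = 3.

Step 1: Compute gcd(22, 49) = 1.
Since 1 divides 3, solutions exist.

Step 2: Find a particular solution using extended Euclidean algorithm.
We get x₀ = -60, y₀ = 27.
Check: 22*-60 + 49*27 = 3 = 3 ✓

Step 3: Write the general solution.
x = -60 + (49/1)t = -60 + 49t
y = 27 - (22/1)t = 27 - 22t
for any integer t.

x = -60 + 49t, y = 27 - 22t for integer t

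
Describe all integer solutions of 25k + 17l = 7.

Step 1: Compute gcd(25, 17) = 1.
Since 1 divides 7, solutions exist.

Step 2: Find a particular solution using extended Euclidean algorithm.
We get k₀ = -14, l₀ = 21.
Check: 25*-14 + 17*21 = 7 = 7 ✓

Step 3: Write the general solution.
k = -14 + (17/1)t = -14 + 17t
l = 21 - (25/1)t = 21 - 25t
for any integer t.

k = -14 + 17t, l = 21 - 25t for integer t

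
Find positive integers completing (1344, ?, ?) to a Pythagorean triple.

We need the other leg and hypotenuse such that 1344² + x² = c².
Take x = 6992, c = 7120: 1344² + 6992² = 1806336 + 48888064 = 50694400 = 7120² ✓
Triple: (6992, 1344, 7120)

(6992, 1344, 7120)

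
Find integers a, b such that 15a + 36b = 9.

Step 1: Check solvability.
gcd(15, 36) = 3
Since 3 divides 9, solutions exist.

Step 2: Apply extended Euclidean algorithm to find gcd.
We find integers such that 15*x0 + 36*y0 = 3

Step 3: Scale the particular solution.
Multiply by 9/3 = 3:
a = 15, b = -6

Step 4: Verify.
15*(15) + 36*(-6) = 9 = 9 ✓

a = 15, b = -6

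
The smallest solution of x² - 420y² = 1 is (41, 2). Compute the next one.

Solutions to x² - Dy² = 1 are generated by powers of (x₀ + y₀√D).
The next solution satisfies x₁ + y₁√420 = (x₀ + y₀√420)², giving:
x₁ = x₀² + 420y₀² = 41² + 420·2² = 1681 + 1680 = 3361
y₁ = 2x₀y₀ = 2·41·2 = 164

Verify: 3361² - 420·164² = 11296321 - 11296320 = 1 ✓

x = 3361, y = 164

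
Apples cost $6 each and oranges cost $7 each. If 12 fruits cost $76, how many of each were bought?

Let a = apples, o = oranges.
a + o = 12
6a + 7o = 76
Substitute o = 12 - a:
6a + 7(12 - a) = 76
(6 - 7)a = 76 - 84
-1a = -8
a = 8, o = 12 - 8 = 4

Apples: 8, Oranges: 4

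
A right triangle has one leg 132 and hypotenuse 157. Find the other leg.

a² = c² - b² = 24649 - 17424 = 7225
a = 85

85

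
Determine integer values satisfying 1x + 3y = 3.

Step 1: Check solvability.
gcd(1, 3) = 1
Since 1 divides 3, solutions exist.

Step 2: Apply extended Euclidean algorithm to find gcd.
We find integers such that 1*x0 + 3*y0 = 1

Step 3: Scale the particular solution.
Multiply by 3/1 = 3:
x = 3, y = 0

Step 4: Verify.
1*(3) + 3*(0) = 3 = 3 ✓

x = 3, y = 0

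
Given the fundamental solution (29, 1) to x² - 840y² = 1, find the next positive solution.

Solutions to x² - Dy² = 1 are generated by powers of (x₀ + y₀√D).
The next solution satisfies x₁ + y₁√840 = (x₀ + y₀√840)², giving:
x₁ = x₀² + 840y₀² = 29² + 840·1² = 841 + 840 = 1681
y₁ = 2x₀y₀ = 2·29·1 = 58

Verify: 1681² - 840·58² = 2825761 - 2825760 = 1 ✓

x = 1681, y = 58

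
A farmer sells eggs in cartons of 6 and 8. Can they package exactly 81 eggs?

We need non-negative a, b with 6a + 8b = 81.
gcd(6, 8) = 2, and 2 does not divide 81.
No integer solutions exist.

No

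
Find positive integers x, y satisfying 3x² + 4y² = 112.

Try small values of x and check whether (112 - 3x²)/4 is a perfect square.
x = 4: 3·4² = 48, so 4y² = 112 - 48 = 64, giving y² = 16, y = 4.
Check: 3·4² + 4·4² = 48 + 64 = 112 ✓

x = 4, y = 4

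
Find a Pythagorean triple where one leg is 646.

We need the other leg and hypotenuse such that 646² + x² = c².
Take x = 72, c = 650: 646² + 72² = 417316 + 5184 = 422500 = 650² ✓
Triple: (646, 72, 650)

(646, 72, 650)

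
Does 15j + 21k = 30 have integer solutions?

Step 1: Compute gcd(15, 21).
gcd(15, 21) = 3

Step 2: Check divisibility.
Does 3 divide 30? 30 = 3 x 10, so yes.

By the theorem on linear Diophantine equations, 15j + 21k = 30 has integer solutions if and only if gcd(15, 21) divides 30. Since 3 | 30, solutions exist.

Yes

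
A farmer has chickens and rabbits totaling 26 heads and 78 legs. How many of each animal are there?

Let c = chickens, r = rabbits.
Heads: c + r = 26
Legs: 2c + 4r = 78
From the first equation, c = 26 - r. Substitute:
2(26 - r) + 4r = 78
52 + 2r = 78
r = (78 - 52)/2 = 13
c = 26 - 13 = 13

Chickens: 13, Rabbits: 13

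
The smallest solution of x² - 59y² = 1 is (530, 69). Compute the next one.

Solutions to x² - Dy² = 1 are generated by powers of (x₀ + y₀√D).
The next solution satisfies x₁ + y₁√59 = (x₀ + y₀√59)², giving:
x₁ = x₀² + 59y₀² = 530² + 59·69² = 280900 + 280899 = 561799
y₁ = 2x₀y₀ = 2·530·69 = 73140

Verify: 561799² - 59·73140² = 315618116401 - 315618116400 = 1 ✓

x = 561799, y = 73140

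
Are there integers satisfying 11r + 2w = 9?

Step 1: Compute gcd(11, 2).
gcd(11, 2) = 1

Step 2: Check divisibility.
Does 1 divide 9? 9 = 1 x 9, so yes.

By the theorem on linear Diophantine equations, 11r + 2w = 9 has integer solutions if and only if gcd(11, 2) divides 9. Since 1 | 9, solutions exist.

Yes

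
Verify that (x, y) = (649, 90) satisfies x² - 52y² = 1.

Compute x² = 649² = 421201
Compute 52y² = 52·90² = 52·8100 = 421200
x² - 52y² = 421201 - 421200 = 1
Since this equals 1, (649, 90) is a solution.

Yes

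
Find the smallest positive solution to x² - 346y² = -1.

We need x² = 346y² - 1. Try successive y:
y = 1: x² = 346·1² - 1 = 345, not a perfect square
y = 2: x² = 346·2² - 1 = 1383, not a perfect square
y = 3: x² = 346·3² - 1 = 3113, not a perfect square
...
y = 5: x² = 346·5² - 1 = 8649 = 93² ✓
Check: 93² - 346·5² = 8649 - 8650 = -1 ✓

x = 93, y = 5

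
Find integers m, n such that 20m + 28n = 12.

Step 1: Check solvability.
gcd(20, 28) = 4
Since 4 divides 12, solutions exist.

Step 2: Apply extended Euclidean algorithm to find gcd.
We find integers such that 20*x0 + 28*y0 = 4

Step 3: Scale the particular solution.
Multiply by 12/4 = 3:
m = 9, n = -6

Step 4: Verify.
20*(9) + 28*(-6) = 12 = 12 ✓

m = 9, n = -6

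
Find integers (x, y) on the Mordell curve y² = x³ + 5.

Try small integer x values and check whether x³ + 5 is a perfect square.
x = -1: x³ + 5 = -1³ + 5 = -1 + 5 = 4
Is 4 a perfect square? 2² = 4 ✓
So (x, y) = (-1, 2) is a solution.

x = -1, y = 2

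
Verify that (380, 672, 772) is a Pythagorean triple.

Compute a² + b² = 380² + 672² = 144400 + 451584 = 595984
Compute c² = 772² = 595984
Since 595984 = 595984, confirmed.

Yes, it is a Pythagorean triple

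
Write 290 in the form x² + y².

We need to find integers x, y > 0 such that x² + y² = 290.
Trying x = 1: y² = 290 - 1² = 290 - 1 = 289
y = 17
Check: 1² + 17² = 1 + 289 = 290 ✓

290 = 1² + 17²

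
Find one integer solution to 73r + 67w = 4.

Step 1: Check solvability.
gcd(73, 67) = 1
Since 1 divides 4, solutions exist.

Step 2: Apply extended Euclidean algorithm to find gcd.
We find integers such that 73*x0 + 67*y0 = 1

Step 3: Scale the particular solution.
Multiply by 4/1 = 4:
r = -44, w = 48

Step 4: Verify.
73*(-44) + 67*(48) = 4 = 4 ✓

r = -44, w = 48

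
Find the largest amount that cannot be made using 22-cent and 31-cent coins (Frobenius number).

For two coprime denominations a and b, the Frobenius number (largest value not representable as a non-negative combination) is ab - a - b.
Here gcd(22, 31) = 1, so they are coprime.
F(22, 31) = 22·31 - 22 - 31 = 682 - 53 = 629

629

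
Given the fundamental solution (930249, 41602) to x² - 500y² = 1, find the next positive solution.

Solutions to x² - Dy² = 1 are generated by powers of (x₀ + y₀√D).
The next solution satisfies x₁ + y₁√500 = (x₀ + y₀√500)², giving:
x₁ = x₀² + 500y₀² = 930249² + 500·41602² = 865363202001 + 865363202000 = 1730726404001
y₁ = 2x₀y₀ = 2·930249·41602 = 77400437796

Verify: 1730726404001² - 500·77400437796² = 2995413885506232668808001 - 2995413885506232668808000 = 1 ✓

x = 1730726404001, y = 77400437796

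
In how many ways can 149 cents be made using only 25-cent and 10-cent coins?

We need non-negative integers (x, y) with 25x + 10y = 149.
For each x from 0 to 5, check if (149 - 25x) is a non-negative multiple of 10.
Solutions (x, y): none
Count: 0

0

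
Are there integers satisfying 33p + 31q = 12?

Step 1: Compute gcd(33, 31).
gcd(33, 31) = 1

Step 2: Check divisibility.
Does 1 divide 12? 12 = 1 x 12, so yes.

By the theorem on linear Diophantine equations, 33p + 31q = 12 has integer solutions if and only if gcd(33, 31) divides 12. Since 1 | 12, solutions exist.

Yes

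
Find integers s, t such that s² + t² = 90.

We need to find integers s, t > 0 such that s² + t² = 90.
Trying s = 3: t² = 90 - 3² = 90 - 9 = 81
t = 9
Check: 3² + 9² = 9 + 81 = 90 ✓

90 = 3² + 9²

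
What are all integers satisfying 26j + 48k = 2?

Step 1: Compute gcd(26, 48) = 2.
Since 2 divides 2, solutions exist.

Step 2: Find a particular solution using extended Euclidean algorithm.
We get j₀ = -11, k₀ = 6.
Check: 26*-11 + 48*6 = 2 = 2 ✓

Step 3: Write the general solution.
j = -11 + (48/2)t = -11 + 24t
k = 6 - (26/2)t = 6 - 13t
for any integer t.

j = -11 + 24t, k = 6 - 13t for integer t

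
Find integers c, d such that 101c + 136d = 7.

Step 1: Check solvability.
gcd(101, 136) = 1
Since 1 divides 7, solutions exist.

Step 2: Apply extended Euclidean algorithm to find gcd.
We find integers such that 101*x0 + 136*y0 = 1

Step 3: Scale the particular solution.
Multiply by 7/1 = 7:
c = -245, d = 182

Step 4: Verify.
101*(-245) + 136*(182) = 7 = 7 ✓

c = -245, d = 182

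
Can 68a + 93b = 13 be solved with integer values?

Step 1: Compute gcd(68, 93).
gcd(68, 93) = 1

Step 2: Check divisibility.
Does 1 divide 13? 13 = 1 x 13, so yes.

By the theorem on linear Diophantine equations, 68a + 93b = 13 has integer solutions if and only if gcd(68, 93) divides 13. Since 1 | 13, solutions exist.

Yes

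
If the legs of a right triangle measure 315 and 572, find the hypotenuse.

c² = a² + b² = 315² + 572² = 99225 + 327184 = 426409
c = 653

653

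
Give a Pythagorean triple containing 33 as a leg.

We need the other leg and hypotenuse such that 33² + x² = c².
Take x = 56, c = 65: 33² + 56² = 1089 + 3136 = 4225 = 65² ✓
Triple: (33, 56, 65)

(33, 56, 65)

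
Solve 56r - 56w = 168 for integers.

Step 1: Check solvability.
gcd(56, 56) = 56
Since 56 divides 168, solutions exist.

Step 2: Apply extended Euclidean algorithm to find gcd.
We find integers such that 56*x0 + 56*y0 = 56

Step 3: Scale the particular solution.
Multiply by 168/56 = 3:
r = 0, w = -3

Step 4: Verify.
56*(0) - 56*(-3) = 168 = 168 ✓

r = 0, w = -3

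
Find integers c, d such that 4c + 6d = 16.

Step 1: Check solvability.
gcd(4, 6) = 2
Since 2 divides 16, solutions exist.

Step 2: Apply extended Euclidean algorithm to find gcd.
We find integers such that 4*x0 + 6*y0 = 2

Step 3: Scale the particular solution.
Multiply by 16/2 = 8:
c = -8, d = 8

Step 4: Verify.
4*(-8) + 6*(8) = 16 = 16 ✓

c = -8, d = 8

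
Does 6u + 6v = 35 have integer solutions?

Step 1: Compute gcd(6, 6).
gcd(6, 6) = 6

Step 2: Check divisibility.
Does 6 divide 35? 35 = 6 x 5 + 5, so no.

By the theorem on linear Diophantine equations, 6u + 6v = 35 has integer solutions if and only if gcd(6, 6) divides 35. Since 6 does not divide 35, no solutions exist.

No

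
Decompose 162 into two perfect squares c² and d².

We need to find integers c, d > 0 such that c² + d² = 162.
Trying c = 9: d² = 162 - 9² = 162 - 81 = 81
d = 9
Check: 9² + 9² = 81 + 81 = 162 ✓

162 = 9² + 9²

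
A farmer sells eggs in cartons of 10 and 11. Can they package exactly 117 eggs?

We need non-negative a, b with 10a + 11b = 117.
gcd(10, 11) = 1 divides 117.
Try a = 4: 11b = 117 - 40 = 77, so b = 7.
One way: 4 cartons of 10 and 7 cartons of 11.

Yes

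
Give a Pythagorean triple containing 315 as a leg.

We need the other leg and hypotenuse such that 315² + x² = c².
Take x = 988, c = 1037: 315² + 988² = 99225 + 976144 = 1075369 = 1037² ✓
Triple: (315, 988, 1037)

(315, 988, 1037)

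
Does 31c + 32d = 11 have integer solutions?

Step 1: Compute gcd(31, 32).
gcd(31, 32) = 1

Step 2: Check divisibility.
Does 1 divide 11? 11 = 1 x 11, so yes.

By the theorem on linear Diophantine equations, 31c + 32d = 11 has integer solutions if and only if gcd(31, 32) divides 11. Since 1 | 11, solutions exist.

Yes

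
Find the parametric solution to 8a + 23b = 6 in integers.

Step 1: Compute gcd(8, 23) = 1.
Since 1 divides 6, solutions exist.

Step 2: Find a particular solution using extended Euclidean algorithm.
We get a₀ = 18, b₀ = -6.
Check: 8*18 + 23*-6 = 6 = 6 ✓

Step 3: Write the general solution.
a = 18 + (23/1)t = 18 + 23t
b = -6 - (8/1)t = -6 - 8t
for any integer t.

a = 18 + 23t, b = -6 - 8t for integer t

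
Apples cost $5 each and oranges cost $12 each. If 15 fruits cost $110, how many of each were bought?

Let a = apples, o = oranges.
a + o = 15
5a + 12o = 110
Substitute o = 15 - a:
5a + 12(15 - a) = 110
(5 - 12)a = 110 - 180
-7a = -70
a = 10, o = 15 - 10 = 5

Apples: 10, Oranges: 5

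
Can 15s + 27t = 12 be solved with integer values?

Step 1: Compute gcd(15, 27).
gcd(15, 27) = 3

Step 2: Check divisibility.
Does 3 divide 12? 12 = 3 x 4, so yes.

By the theorem on linear Diophantine equations, 15s + 27t = 12 has integer solutions if and only if gcd(15, 27) divides 12. Since 3 | 12, solutions exist.

Yes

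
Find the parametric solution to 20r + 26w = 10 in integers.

Step 1: Compute gcd(20, 26) = 2.
Since 2 divides 10, solutions exist.

Step 2: Find a particular solution using extended Euclidean algorithm.
We get r₀ = 20, w₀ = -15.
Check: 20*20 + 26*-15 = 10 = 10 ✓

Step 3: Write the general solution.
r = 20 + (26/2)t = 20 + 13t
w = -15 - (20/2)t = -15 - 10t
for any integer t.

r = 20 + 13t, w = -15 - 10t for integer t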